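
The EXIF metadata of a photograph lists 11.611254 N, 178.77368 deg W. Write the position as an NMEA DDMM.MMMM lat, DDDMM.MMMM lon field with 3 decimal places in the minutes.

Lat: minutes = (11.611254 − 11) × 60 = 36.67524
Longitude: 178° + 0.773680 × 60 = 178° 46.42080′

1136.675,N / 17846.421,W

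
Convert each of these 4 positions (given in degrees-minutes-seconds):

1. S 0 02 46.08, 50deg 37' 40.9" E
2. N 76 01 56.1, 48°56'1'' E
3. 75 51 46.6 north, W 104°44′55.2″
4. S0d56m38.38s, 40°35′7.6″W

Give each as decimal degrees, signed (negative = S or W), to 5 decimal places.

Point 1:
  φ: 0 + 2/60 + 46.08/3600 = 0.046133
  hemisphere S, so the sign is −
  Lon: 37′ + 40.9″ = 37.68167′; 50 + 37.68167/60 = 50.628028
  E → positive
Point 2:
  Latitude: 76° + 1/60 + 56.1/3600 = 76 + 0.016667 + 0.015583 = 76.032250
  N ⇒ keep positive
  Longitude: 48 + 56/60 + 1/3600 = 48.933611
  E → positive
Point 3:
  φ: 75 + 51/60 + 46.6/3600 = 75.862944
  N → positive
  Lon: 104° + 44/60 + 55.2/3600 = 104 + 0.733333 + 0.015333 = 104.748667
  W ⇒ negate
Point 4:
  φ: 0° + 56/60 + 38.38/3600 = 0 + 0.933333 + 0.010661 = 0.943994
  hemisphere S, so the sign is −
  Lon: 40° + 35/60 + 7.6/3600 = 40 + 0.583333 + 0.002111 = 40.585444
  hemisphere W, so the sign is −

1. -0.04613, 50.62803
2. 76.03225, 48.93361
3. 75.86294, -104.74867
4. -0.94399, -40.58544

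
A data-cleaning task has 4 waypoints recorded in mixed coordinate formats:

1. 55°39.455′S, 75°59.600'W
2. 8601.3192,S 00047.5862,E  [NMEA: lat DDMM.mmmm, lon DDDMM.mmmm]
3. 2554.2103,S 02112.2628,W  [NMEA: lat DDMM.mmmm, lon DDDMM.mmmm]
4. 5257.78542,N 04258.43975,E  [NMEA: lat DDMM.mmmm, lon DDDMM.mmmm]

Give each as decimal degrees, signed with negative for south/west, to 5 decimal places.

1. -55.65758, -75.99333
2. -86.02199, 0.79310
3. -25.90351, -21.20438
4. 52.96309, 42.97400

Point 1:
  Lat: 39.455′ = 0.657583°; total 55.657583
  S → negative
  Lon: 59.6′ = 0.993333°; total 75.993333
  W → negative
Point 2:
  φ: split at 2 digits → 86° and 1.3192′; 86 + 1.3192/60 = 86.021987
  S ⇒ negate
  Lon: degrees = first 3 digits = 0, minutes = 47.5862; 0 + 47.5862/60 = 0.793103
  E ⇒ keep positive
Point 3:
  φ: degrees = first 2 digits = 25, minutes = 54.2103; 25 + 54.2103/60 = 25.903505
  S → negative
  λ: degrees = first 3 digits = 21, minutes = 12.2628; 21 + 12.2628/60 = 21.204380
  W → negative
Point 4:
  Latitude: split at 2 digits → 52° and 57.78542′; 52 + 57.78542/60 = 52.963090
  N → positive
  λ: degrees = first 3 digits = 42, minutes = 58.43975; 42 + 58.43975/60 = 42.973996
  E ⇒ keep positive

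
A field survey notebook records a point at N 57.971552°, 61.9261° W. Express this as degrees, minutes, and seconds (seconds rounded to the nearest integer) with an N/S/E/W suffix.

Latitude: 0.971552 × 60 = 58.29312′ → 58′, remainder × 60 = 17.59″
λ: whole degrees 61; 55.56600′ → 55′ and 33.96″

57°58′18″ N, 61°55′34″ W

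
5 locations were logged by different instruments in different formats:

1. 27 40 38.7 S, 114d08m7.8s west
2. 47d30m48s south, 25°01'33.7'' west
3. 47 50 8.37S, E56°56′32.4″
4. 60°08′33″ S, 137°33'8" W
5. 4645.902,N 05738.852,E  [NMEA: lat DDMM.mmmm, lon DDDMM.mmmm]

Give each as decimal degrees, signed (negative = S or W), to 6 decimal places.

1. -27.677417, -114.135500
2. -47.513333, -25.026028
3. -47.835658, 56.942333
4. -60.142500, -137.552222
5. 46.765033, 57.647533

Point 1:
  Latitude: 40′ + 38.7″ = 40.64500′; 27 + 40.64500/60 = 27.6774167
  hemisphere S, so the sign is −
  Lon: 114 + 8/60 + 7.8/3600 = 114.1355000
  hemisphere W, so the sign is −
Point 2:
  Lat: 47° + 30/60 + 48/3600 = 47 + 0.500000 + 0.013333 = 47.5133333
  S → negative
  Lon: 25 + 1/60 + 33.7/3600 = 25.0260278
  hemisphere W, so the sign is −
Point 3:
  φ: 50′ + 8.37″ = 50.13950′; 47 + 50.13950/60 = 47.8356583
  S → negative
  Lon: 56° + 56/60 + 32.4/3600 = 56 + 0.933333 + 0.009000 = 56.9423333
  E ⇒ keep positive
Point 4:
  φ: 60 + 8/60 + 33/3600 = 60.1425000
  S ⇒ negate
  Lon: 137 + 33/60 + 8/3600 = 137.5522222
  W → negative
Point 5:
  Latitude: degrees = first 2 digits = 46, minutes = 45.902; 46 + 45.902/60 = 46.7650333
  N ⇒ keep positive
  λ: split at 3 digits → 057° and 38.852′; 57 + 38.852/60 = 57.6475333
  E → positive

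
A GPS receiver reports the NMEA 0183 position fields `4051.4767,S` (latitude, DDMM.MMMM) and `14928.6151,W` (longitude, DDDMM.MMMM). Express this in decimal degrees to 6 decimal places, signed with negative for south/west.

Lat: split at 2 digits → 40° and 51.4767′; 40 + 51.4767/60 = 40.8579450
hemisphere S, so the sign is −
λ: split at 3 digits → 149° and 28.6151′; 149 + 28.6151/60 = 149.4769183
W ⇒ negate

-40.857945, -149.476918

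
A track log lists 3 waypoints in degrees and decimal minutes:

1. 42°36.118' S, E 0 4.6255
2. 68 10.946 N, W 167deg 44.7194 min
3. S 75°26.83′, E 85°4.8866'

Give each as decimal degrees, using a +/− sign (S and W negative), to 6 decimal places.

1. -42.601967, 0.077092
2. 68.182433, -167.745323
3. -75.447167, 85.081443

Point 1:
  Latitude: 36.118′ = 0.601967°; total 42.6019667
  hemisphere S, so the sign is −
  λ: 4.6255′ = 0.077092°; total 0.0770917
  E → positive
Point 2:
  Lat: 10.946′ = 0.182433°; total 68.1824333
  N → positive
  λ: 44.7194′ = 0.745323°; total 167.7453233
  hemisphere W, so the sign is −
Point 3:
  Latitude: 26.83′ = 0.447167°; total 75.4471667
  S → negative
  Longitude: 85 + 4.8866/60 = 85.0814433
  E ⇒ keep positive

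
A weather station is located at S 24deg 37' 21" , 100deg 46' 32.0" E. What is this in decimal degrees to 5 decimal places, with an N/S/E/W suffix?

24.62250° S, 100.77556° E

Lat: 24° + 37/60 + 21/3600 = 24 + 0.616667 + 0.005833 = 24.622500
λ: 100° + 46/60 + 32/3600 = 100 + 0.766667 + 0.008889 = 100.775556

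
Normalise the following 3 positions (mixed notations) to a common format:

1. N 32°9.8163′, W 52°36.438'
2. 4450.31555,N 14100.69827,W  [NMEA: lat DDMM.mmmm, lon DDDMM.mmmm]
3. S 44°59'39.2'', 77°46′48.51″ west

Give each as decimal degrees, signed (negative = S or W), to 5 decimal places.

Point 1:
  φ: 9.8163′ = 0.163605°; total 32.163605
  N → positive
  λ: 36.438′ = 0.607300°; total 52.607300
  W ⇒ negate
Point 2:
  φ: split at 2 digits → 44° and 50.31555′; 44 + 50.31555/60 = 44.838593
  N → positive
  λ: split at 3 digits → 141° and 0.69827′; 141 + 0.69827/60 = 141.011638
  W → negative
Point 3:
  φ: 44 + 59/60 + 39.2/3600 = 44.994222
  hemisphere S, so the sign is −
  Longitude: 77 + 46/60 + 48.51/3600 = 77.780142
  W → negative

1. 32.16361, -52.60730
2. 44.83859, -141.01164
3. -44.99422, -77.78014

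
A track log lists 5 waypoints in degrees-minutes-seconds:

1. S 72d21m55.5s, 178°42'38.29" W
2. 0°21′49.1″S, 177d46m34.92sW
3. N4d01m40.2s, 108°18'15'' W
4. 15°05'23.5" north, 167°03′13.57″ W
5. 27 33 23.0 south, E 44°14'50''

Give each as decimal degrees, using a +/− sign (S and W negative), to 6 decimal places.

Point 1:
  Lat: 72° + 21/60 + 55.5/3600 = 72 + 0.350000 + 0.015417 = 72.3654167
  hemisphere S, so the sign is −
  Longitude: 178° + 42/60 + 38.29/3600 = 178 + 0.700000 + 0.010636 = 178.7106361
  hemisphere W, so the sign is −
Point 2:
  Latitude: 0 + 21/60 + 49.1/3600 = 0.3636389
  S → negative
  λ: 177° + 46/60 + 34.92/3600 = 177 + 0.766667 + 0.009700 = 177.7763667
  W ⇒ negate
Point 3:
  Latitude: 4 + 1/60 + 40.2/3600 = 4.0278333
  N → positive
  Longitude: 18′ + 15″ = 18.25000′; 108 + 18.25000/60 = 108.3041667
  W → negative
Point 4:
  Lat: 5′ + 23.5″ = 5.39167′; 15 + 5.39167/60 = 15.0898611
  N → positive
  λ: 167 + 3/60 + 13.57/3600 = 167.0537694
  W ⇒ negate
Point 5:
  Latitude: 33′ + 23″ = 33.38333′; 27 + 33.38333/60 = 27.5563889
  S ⇒ negate
  λ: 44 + 14/60 + 50/3600 = 44.2472222
  E ⇒ keep positive

1. -72.365417, -178.710636
2. -0.363639, -177.776367
3. 4.027833, -108.304167
4. 15.089861, -167.053769
5. -27.556389, 44.247222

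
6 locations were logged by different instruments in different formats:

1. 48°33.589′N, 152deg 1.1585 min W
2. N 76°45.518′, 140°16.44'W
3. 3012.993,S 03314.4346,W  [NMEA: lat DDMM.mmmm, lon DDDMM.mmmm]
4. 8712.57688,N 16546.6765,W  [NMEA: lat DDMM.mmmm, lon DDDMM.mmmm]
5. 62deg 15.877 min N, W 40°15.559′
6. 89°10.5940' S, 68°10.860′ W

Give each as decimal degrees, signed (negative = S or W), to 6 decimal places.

1. 48.559817, -152.019308
2. 76.758633, -140.274000
3. -30.216550, -33.240577
4. 87.209615, -165.777942
5. 62.264617, -40.259317
6. -89.176567, -68.181000

Point 1:
  Latitude: 48 + 33.589/60 = 48.5598167
  N → positive
  λ: 1.1585′ = 0.019308°; total 152.0193083
  W → negative
Point 2:
  Lat: 76 + 45.518/60 = 76.7586333
  N ⇒ keep positive
  Longitude: 16.44′ = 0.274000°; total 140.2740000
  W → negative
Point 3:
  Latitude: split at 2 digits → 30° and 12.993′; 30 + 12.993/60 = 30.2165500
  hemisphere S, so the sign is −
  λ: split at 3 digits → 033° and 14.4346′; 33 + 14.4346/60 = 33.2405767
  hemisphere W, so the sign is −
Point 4:
  Latitude: split at 2 digits → 87° and 12.57688′; 87 + 12.57688/60 = 87.2096147
  N → positive
  Lon: degrees = first 3 digits = 165, minutes = 46.6765; 165 + 46.6765/60 = 165.7779417
  hemisphere W, so the sign is −
Point 5:
  Latitude: 62 + 15.877/60 = 62.2646167
  N ⇒ keep positive
  Lon: 15.559′ = 0.259317°; total 40.2593167
  W → negative
Point 6:
  Lat: 89 + 10.594/60 = 89.1765667
  S → negative
  Lon: 68 + 10.86/60 = 68.1810000
  W → negative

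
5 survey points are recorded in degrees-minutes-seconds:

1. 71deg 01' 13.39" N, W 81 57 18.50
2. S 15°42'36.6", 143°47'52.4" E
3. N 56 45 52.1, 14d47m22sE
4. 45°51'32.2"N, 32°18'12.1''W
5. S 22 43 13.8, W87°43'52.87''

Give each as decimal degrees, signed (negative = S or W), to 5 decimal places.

1. 71.02039, -81.95514
2. -15.71017, 143.79789
3. 56.76447, 14.78944
4. 45.85894, -32.30336
5. -22.72050, -87.73135

Point 1:
  Latitude: 71° + 1/60 + 13.39/3600 = 71 + 0.016667 + 0.003719 = 71.020386
  N → positive
  λ: 57′ + 18.5″ = 57.30833′; 81 + 57.30833/60 = 81.955139
  W ⇒ negate
Point 2:
  Latitude: 15° + 42/60 + 36.6/3600 = 15 + 0.700000 + 0.010167 = 15.710167
  S ⇒ negate
  Lon: 47′ + 52.4″ = 47.87333′; 143 + 47.87333/60 = 143.797889
  E ⇒ keep positive
Point 3:
  Lat: 45′ + 52.1″ = 45.86833′; 56 + 45.86833/60 = 56.764472
  N → positive
  λ: 47′ + 22″ = 47.36667′; 14 + 47.36667/60 = 14.789444
  E → positive
Point 4:
  φ: 45 + 51/60 + 32.2/3600 = 45.858944
  N → positive
  Lon: 18′ + 12.1″ = 18.20167′; 32 + 18.20167/60 = 32.303361
  hemisphere W, so the sign is −
Point 5:
  Latitude: 22 + 43/60 + 13.8/3600 = 22.720500
  S ⇒ negate
  Longitude: 87° + 43/60 + 52.87/3600 = 87 + 0.716667 + 0.014686 = 87.731353
  hemisphere W, so the sign is −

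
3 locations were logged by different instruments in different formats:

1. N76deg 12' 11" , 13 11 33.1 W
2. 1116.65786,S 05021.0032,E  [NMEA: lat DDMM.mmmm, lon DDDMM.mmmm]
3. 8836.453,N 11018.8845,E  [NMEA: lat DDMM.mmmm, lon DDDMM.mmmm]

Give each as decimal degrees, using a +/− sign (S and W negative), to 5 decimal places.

Point 1:
  φ: 12′ + 11″ = 12.18333′; 76 + 12.18333/60 = 76.203056
  N ⇒ keep positive
  λ: 13 + 11/60 + 33.1/3600 = 13.192528
  W ⇒ negate
Point 2:
  Latitude: split at 2 digits → 11° and 16.65786′; 11 + 16.65786/60 = 11.277631
  S → negative
  λ: degrees = first 3 digits = 50, minutes = 21.0032; 50 + 21.0032/60 = 50.350053
  E → positive
Point 3:
  Lat: degrees = first 2 digits = 88, minutes = 36.453; 88 + 36.453/60 = 88.607550
  N → positive
  λ: split at 3 digits → 110° and 18.8845′; 110 + 18.8845/60 = 110.314742
  E ⇒ keep positive

1. 76.20306, -13.19253
2. -11.27763, 50.35005
3. 88.60755, 110.31474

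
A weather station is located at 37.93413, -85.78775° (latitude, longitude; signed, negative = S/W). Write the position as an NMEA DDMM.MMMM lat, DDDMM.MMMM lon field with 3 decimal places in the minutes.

3756.048,N / 08547.265,W

Latitude: fractional part 0.934130 → 56.04780 minutes
Longitude is negative → W; |value| = 85.787750
λ: 85° + 0.787750 × 60 = 85° 47.26500′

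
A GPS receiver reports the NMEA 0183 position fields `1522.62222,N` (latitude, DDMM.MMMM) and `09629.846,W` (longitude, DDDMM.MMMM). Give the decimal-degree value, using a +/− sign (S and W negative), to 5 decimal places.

15.37704, -96.49743

Lat: split at 2 digits → 15° and 22.62222′; 15 + 22.62222/60 = 15.377037
N ⇒ keep positive
Lon: split at 3 digits → 096° and 29.846′; 96 + 29.846/60 = 96.497433
hemisphere W, so the sign is −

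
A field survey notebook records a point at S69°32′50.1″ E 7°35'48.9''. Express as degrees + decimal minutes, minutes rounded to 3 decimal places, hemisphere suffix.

Latitude: 32 + 50.1/60 = 32.83500′
λ: 35 + 48.9/60 = 35.81500′

69° 32.835′ S, 7° 35.815′ E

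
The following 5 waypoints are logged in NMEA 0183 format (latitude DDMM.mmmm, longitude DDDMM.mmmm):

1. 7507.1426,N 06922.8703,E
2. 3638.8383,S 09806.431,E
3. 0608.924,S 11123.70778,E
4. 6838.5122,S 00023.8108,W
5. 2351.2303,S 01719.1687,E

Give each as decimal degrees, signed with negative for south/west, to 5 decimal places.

1. 75.11904, 69.38117
2. -36.64731, 98.10718
3. -6.14873, 111.39513
4. -68.64187, -0.39685
5. -23.85384, 17.31948

Point 1:
  Latitude: split at 2 digits → 75° and 7.1426′; 75 + 7.1426/60 = 75.119043
  N → positive
  λ: degrees = first 3 digits = 69, minutes = 22.8703; 69 + 22.8703/60 = 69.381172
  E → positive
Point 2:
  Latitude: split at 2 digits → 36° and 38.8383′; 36 + 38.8383/60 = 36.647305
  S ⇒ negate
  Lon: degrees = first 3 digits = 98, minutes = 6.431; 98 + 6.431/60 = 98.107183
  E ⇒ keep positive
Point 3:
  Lat: split at 2 digits → 06° and 8.924′; 6 + 8.924/60 = 6.148733
  hemisphere S, so the sign is −
  Longitude: split at 3 digits → 111° and 23.70778′; 111 + 23.70778/60 = 111.395130
  E → positive
Point 4:
  Latitude: degrees = first 2 digits = 68, minutes = 38.5122; 68 + 38.5122/60 = 68.641870
  S ⇒ negate
  Lon: split at 3 digits → 000° and 23.8108′; 0 + 23.8108/60 = 0.396847
  W → negative
Point 5:
  φ: split at 2 digits → 23° and 51.2303′; 23 + 51.2303/60 = 23.853838
  S → negative
  Longitude: degrees = first 3 digits = 17, minutes = 19.1687; 17 + 19.1687/60 = 17.319478
  E → positive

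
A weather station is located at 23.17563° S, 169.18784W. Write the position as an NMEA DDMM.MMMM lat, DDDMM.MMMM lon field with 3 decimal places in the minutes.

2310.538,S / 16911.270,W

Latitude: minutes = (23.175630 − 23) × 60 = 10.53780
Longitude: 169° + 0.187840 × 60 = 169° 11.27040′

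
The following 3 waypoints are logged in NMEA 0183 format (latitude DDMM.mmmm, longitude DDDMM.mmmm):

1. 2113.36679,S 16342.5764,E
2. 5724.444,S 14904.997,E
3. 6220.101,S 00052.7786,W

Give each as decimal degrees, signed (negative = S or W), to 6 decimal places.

1. -21.222780, 163.709607
2. -57.407400, 149.083283
3. -62.335017, -0.879643

Point 1:
  Latitude: split at 2 digits → 21° and 13.36679′; 21 + 13.36679/60 = 21.2227798
  hemisphere S, so the sign is −
  λ: split at 3 digits → 163° and 42.5764′; 163 + 42.5764/60 = 163.7096067
  E → positive
Point 2:
  Latitude: degrees = first 2 digits = 57, minutes = 24.444; 57 + 24.444/60 = 57.4074000
  S ⇒ negate
  Lon: degrees = first 3 digits = 149, minutes = 4.997; 149 + 4.997/60 = 149.0832833
  E ⇒ keep positive
Point 3:
  Lat: split at 2 digits → 62° and 20.101′; 62 + 20.101/60 = 62.3350167
  S → negative
  Longitude: split at 3 digits → 000° and 52.7786′; 0 + 52.7786/60 = 0.8796433
  W ⇒ negate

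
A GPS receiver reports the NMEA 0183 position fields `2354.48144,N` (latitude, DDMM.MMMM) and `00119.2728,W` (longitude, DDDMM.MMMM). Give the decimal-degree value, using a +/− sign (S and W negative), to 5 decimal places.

23.90802, -1.32121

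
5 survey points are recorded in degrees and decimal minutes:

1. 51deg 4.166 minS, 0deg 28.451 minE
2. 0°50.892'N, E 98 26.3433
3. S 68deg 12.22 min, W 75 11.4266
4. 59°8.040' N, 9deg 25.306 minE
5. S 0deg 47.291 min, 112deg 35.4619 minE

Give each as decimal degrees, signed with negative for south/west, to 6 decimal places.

1. -51.069433, 0.474183
2. 0.848200, 98.439055
3. -68.203667, -75.190443
4. 59.134000, 9.421767
5. -0.788183, 112.591032

Point 1:
  φ: 4.166′ = 0.069433°; total 51.0694333
  hemisphere S, so the sign is −
  λ: 0 + 28.451/60 = 0.4741833
  E ⇒ keep positive
Point 2:
  Latitude: 50.892′ = 0.848200°; total 0.8482000
  N → positive
  Lon: 98 + 26.3433/60 = 98.4390550
  E ⇒ keep positive
Point 3:
  φ: 12.22′ = 0.203667°; total 68.2036667
  S → negative
  Lon: 11.4266′ = 0.190443°; total 75.1904433
  W ⇒ negate
Point 4:
  φ: 8.04′ = 0.134000°; total 59.1340000
  N ⇒ keep positive
  λ: 25.306′ = 0.421767°; total 9.4217667
  E ⇒ keep positive
Point 5:
  φ: 47.291′ = 0.788183°; total 0.7881833
  S ⇒ negate
  λ: 112 + 35.4619/60 = 112.5910317
  E ⇒ keep positive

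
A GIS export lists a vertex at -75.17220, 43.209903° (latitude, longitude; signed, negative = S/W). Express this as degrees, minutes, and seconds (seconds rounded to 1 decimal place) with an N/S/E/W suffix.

75°10′19.9″ S, 43°12′35.7″ E

Latitude is negative → S; |value| = 75.172200
Latitude: 0.172200 × 60 = 10.33200′ → 10′, remainder × 60 = 19.920″
Lon: whole degrees 43; 12.59418′ → 12′ and 35.651″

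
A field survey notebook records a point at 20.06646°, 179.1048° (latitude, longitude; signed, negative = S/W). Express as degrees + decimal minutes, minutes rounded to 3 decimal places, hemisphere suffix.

20° 3.988′ N, 179° 6.288′ E

Lat: 20° + 0.066460 × 60 = 20° 3.98760′
Longitude: minutes = (179.104800 − 179) × 60 = 6.28800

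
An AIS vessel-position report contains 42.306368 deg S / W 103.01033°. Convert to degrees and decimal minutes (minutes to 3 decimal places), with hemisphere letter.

Lat: fractional part 0.306368 → 18.38208 minutes
Lon: 103° + 0.010330 × 60 = 103° 0.61980′

42° 18.382′ S, 103° 0.620′ W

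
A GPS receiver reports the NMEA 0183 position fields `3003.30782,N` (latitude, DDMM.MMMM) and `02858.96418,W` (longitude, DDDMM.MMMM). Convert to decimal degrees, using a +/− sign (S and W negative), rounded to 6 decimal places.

30.055130, -28.982736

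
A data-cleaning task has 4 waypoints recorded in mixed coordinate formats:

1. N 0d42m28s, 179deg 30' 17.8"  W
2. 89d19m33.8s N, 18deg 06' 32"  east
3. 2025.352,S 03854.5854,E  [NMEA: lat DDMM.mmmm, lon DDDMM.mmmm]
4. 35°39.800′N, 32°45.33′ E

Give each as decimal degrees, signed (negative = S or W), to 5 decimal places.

1. 0.70778, -179.50494
2. 89.32606, 18.10889
3. -20.42253, 38.90976
4. 35.66333, 32.75550

Point 1:
  φ: 0 + 42/60 + 28/3600 = 0.707778
  N → positive
  λ: 179 + 30/60 + 17.8/3600 = 179.504944
  W ⇒ negate
Point 2:
  φ: 89° + 19/60 + 33.8/3600 = 89 + 0.316667 + 0.009389 = 89.326056
  N ⇒ keep positive
  Lon: 18 + 6/60 + 32/3600 = 18.108889
  E → positive
Point 3:
  Lat: split at 2 digits → 20° and 25.352′; 20 + 25.352/60 = 20.422533
  S ⇒ negate
  λ: degrees = first 3 digits = 38, minutes = 54.5854; 38 + 54.5854/60 = 38.909757
  E ⇒ keep positive
Point 4:
  Latitude: 39.8′ = 0.663333°; total 35.663333
  N → positive
  Lon: 32 + 45.33/60 = 32.755500
  E ⇒ keep positive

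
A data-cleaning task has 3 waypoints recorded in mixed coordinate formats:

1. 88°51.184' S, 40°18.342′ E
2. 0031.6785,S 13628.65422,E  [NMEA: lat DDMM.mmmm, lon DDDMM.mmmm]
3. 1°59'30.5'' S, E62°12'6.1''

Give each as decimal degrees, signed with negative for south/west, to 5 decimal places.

1. -88.85307, 40.30570
2. -0.52798, 136.47757
3. -1.99181, 62.20169

Point 1:
  φ: 88 + 51.184/60 = 88.853067
  S ⇒ negate
  Lon: 18.342′ = 0.305700°; total 40.305700
  E → positive
Point 2:
  Latitude: split at 2 digits → 00° and 31.6785′; 0 + 31.6785/60 = 0.527975
  hemisphere S, so the sign is −
  λ: degrees = first 3 digits = 136, minutes = 28.65422; 136 + 28.65422/60 = 136.477570
  E ⇒ keep positive
Point 3:
  φ: 1° + 59/60 + 30.5/3600 = 1 + 0.983333 + 0.008472 = 1.991806
  S ⇒ negate
  Lon: 62 + 12/60 + 6.1/3600 = 62.201694
  E ⇒ keep positive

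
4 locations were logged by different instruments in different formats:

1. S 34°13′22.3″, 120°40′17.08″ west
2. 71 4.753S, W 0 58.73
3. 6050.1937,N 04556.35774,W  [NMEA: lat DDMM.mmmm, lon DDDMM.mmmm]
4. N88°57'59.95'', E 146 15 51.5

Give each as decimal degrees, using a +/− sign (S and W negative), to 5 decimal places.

1. -34.22286, -120.67141
2. -71.07922, -0.97883
3. 60.83656, -45.93930
4. 88.96665, 146.26431

Point 1:
  Lat: 34° + 13/60 + 22.3/3600 = 34 + 0.216667 + 0.006194 = 34.222861
  hemisphere S, so the sign is −
  Lon: 120 + 40/60 + 17.08/3600 = 120.671411
  W ⇒ negate
Point 2:
  Latitude: 71 + 4.753/60 = 71.079217
  S → negative
  Longitude: 0 + 58.73/60 = 0.978833
  hemisphere W, so the sign is −
Point 3:
  Latitude: split at 2 digits → 60° and 50.1937′; 60 + 50.1937/60 = 60.836562
  N → positive
  Longitude: degrees = first 3 digits = 45, minutes = 56.35774; 45 + 56.35774/60 = 45.939296
  W ⇒ negate
Point 4:
  Latitude: 88 + 57/60 + 59.95/3600 = 88.966653
  N → positive
  Lon: 146° + 15/60 + 51.5/3600 = 146 + 0.250000 + 0.014306 = 146.264306
  E → positive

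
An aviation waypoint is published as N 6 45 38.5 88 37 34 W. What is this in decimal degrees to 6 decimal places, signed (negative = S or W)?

φ: 6 + 45/60 + 38.5/3600 = 6.7606944
N → positive
Lon: 88 + 37/60 + 34/3600 = 88.6261111
W ⇒ negate

6.760694, -88.626111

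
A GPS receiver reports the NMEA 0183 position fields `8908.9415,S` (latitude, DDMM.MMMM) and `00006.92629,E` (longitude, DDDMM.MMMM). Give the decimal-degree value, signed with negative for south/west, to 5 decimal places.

-89.14903, 0.11544

Latitude: degrees = first 2 digits = 89, minutes = 8.9415; 89 + 8.9415/60 = 89.149025
S → negative
λ: split at 3 digits → 000° and 6.92629′; 0 + 6.92629/60 = 0.115438
E → positive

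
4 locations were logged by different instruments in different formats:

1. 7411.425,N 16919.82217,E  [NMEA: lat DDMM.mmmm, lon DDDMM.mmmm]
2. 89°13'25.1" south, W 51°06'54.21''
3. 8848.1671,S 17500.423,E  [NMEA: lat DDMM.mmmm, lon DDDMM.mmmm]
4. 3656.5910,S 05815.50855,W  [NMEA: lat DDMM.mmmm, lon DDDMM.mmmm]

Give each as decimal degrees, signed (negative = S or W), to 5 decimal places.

1. 74.19042, 169.33037
2. -89.22364, -51.11506
3. -88.80279, 175.00705
4. -36.94318, -58.25848

Point 1:
  Latitude: degrees = first 2 digits = 74, minutes = 11.425; 74 + 11.425/60 = 74.190417
  N → positive
  Lon: split at 3 digits → 169° and 19.82217′; 169 + 19.82217/60 = 169.330370
  E ⇒ keep positive
Point 2:
  φ: 89 + 13/60 + 25.1/3600 = 89.223639
  S → negative
  Lon: 6′ + 54.21″ = 6.90350′; 51 + 6.90350/60 = 51.115058
  W ⇒ negate
Point 3:
  Latitude: degrees = first 2 digits = 88, minutes = 48.1671; 88 + 48.1671/60 = 88.802785
  S → negative
  Longitude: split at 3 digits → 175° and 0.423′; 175 + 0.423/60 = 175.007050
  E ⇒ keep positive
Point 4:
  Latitude: degrees = first 2 digits = 36, minutes = 56.591; 36 + 56.591/60 = 36.943183
  hemisphere S, so the sign is −
  λ: degrees = first 3 digits = 58, minutes = 15.50855; 58 + 15.50855/60 = 58.258476
  W → negative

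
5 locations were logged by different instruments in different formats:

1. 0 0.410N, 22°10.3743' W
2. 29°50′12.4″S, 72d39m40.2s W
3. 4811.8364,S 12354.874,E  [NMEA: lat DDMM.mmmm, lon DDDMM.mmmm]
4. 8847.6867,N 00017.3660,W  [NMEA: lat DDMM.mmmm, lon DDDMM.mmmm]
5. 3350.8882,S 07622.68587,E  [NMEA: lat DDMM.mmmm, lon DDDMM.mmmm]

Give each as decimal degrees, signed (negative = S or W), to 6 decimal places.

1. 0.006833, -22.172905
2. -29.836778, -72.661167
3. -48.197273, 123.914567
4. 88.794778, -0.289433
5. -33.848137, 76.378098

Point 1:
  Lat: 0 + 0.41/60 = 0.0068333
  N ⇒ keep positive
  λ: 22 + 10.3743/60 = 22.1729050
  W → negative
Point 2:
  Lat: 29 + 50/60 + 12.4/3600 = 29.8367778
  S → negative
  Lon: 72° + 39/60 + 40.2/3600 = 72 + 0.650000 + 0.011167 = 72.6611667
  W ⇒ negate
Point 3:
  φ: degrees = first 2 digits = 48, minutes = 11.8364; 48 + 11.8364/60 = 48.1972733
  hemisphere S, so the sign is −
  Lon: degrees = first 3 digits = 123, minutes = 54.874; 123 + 54.874/60 = 123.9145667
  E → positive
Point 4:
  φ: degrees = first 2 digits = 88, minutes = 47.6867; 88 + 47.6867/60 = 88.7947783
  N → positive
  Lon: split at 3 digits → 000° and 17.366′; 0 + 17.366/60 = 0.2894333
  W ⇒ negate
Point 5:
  Latitude: degrees = first 2 digits = 33, minutes = 50.8882; 33 + 50.8882/60 = 33.8481367
  S → negative
  λ: degrees = first 3 digits = 76, minutes = 22.68587; 76 + 22.68587/60 = 76.3780978
  E ⇒ keep positive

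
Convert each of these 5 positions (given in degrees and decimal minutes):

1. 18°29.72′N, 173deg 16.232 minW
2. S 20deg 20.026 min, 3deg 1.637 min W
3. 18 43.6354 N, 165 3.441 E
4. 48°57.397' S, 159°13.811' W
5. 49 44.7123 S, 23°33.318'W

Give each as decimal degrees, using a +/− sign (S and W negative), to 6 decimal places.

1. 18.495333, -173.270533
2. -20.333767, -3.027283
3. 18.727257, 165.057350
4. -48.956617, -159.230183
5. -49.745205, -23.555300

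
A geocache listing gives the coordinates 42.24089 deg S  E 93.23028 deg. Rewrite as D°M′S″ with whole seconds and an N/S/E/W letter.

42°14′27″ S, 93°13′49″ E

Latitude: 0.240890 × 60 = 14.45340′ → 14′, remainder × 60 = 27.20″
Lon: whole degrees 93; 13.81680′ → 13′ and 49.01″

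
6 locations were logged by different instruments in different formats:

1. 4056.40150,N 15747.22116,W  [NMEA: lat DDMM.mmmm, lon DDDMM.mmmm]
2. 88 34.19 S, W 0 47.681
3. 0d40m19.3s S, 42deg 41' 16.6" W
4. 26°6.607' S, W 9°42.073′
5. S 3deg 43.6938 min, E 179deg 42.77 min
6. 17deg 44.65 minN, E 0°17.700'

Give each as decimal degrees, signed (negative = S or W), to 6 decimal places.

1. 40.940025, -157.787019
2. -88.569833, -0.794683
3. -0.672028, -42.687944
4. -26.110117, -9.701217
5. -3.728230, 179.712833
6. 17.744167, 0.295000

Point 1:
  φ: degrees = first 2 digits = 40, minutes = 56.4015; 40 + 56.4015/60 = 40.9400250
  N → positive
  Lon: split at 3 digits → 157° and 47.22116′; 157 + 47.22116/60 = 157.7870193
  W → negative
Point 2:
  Latitude: 34.19′ = 0.569833°; total 88.5698333
  S ⇒ negate
  λ: 47.681′ = 0.794683°; total 0.7946833
  hemisphere W, so the sign is −
Point 3:
  Lat: 40′ + 19.3″ = 40.32167′; 0 + 40.32167/60 = 0.6720278
  S ⇒ negate
  λ: 41′ + 16.6″ = 41.27667′; 42 + 41.27667/60 = 42.6879444
  W → negative
Point 4:
  φ: 6.607′ = 0.110117°; total 26.1101167
  S ⇒ negate
  Lon: 42.073′ = 0.701217°; total 9.7012167
  W → negative
Point 5:
  φ: 3 + 43.6938/60 = 3.7282300
  hemisphere S, so the sign is −
  λ: 179 + 42.77/60 = 179.7128333
  E ⇒ keep positive
Point 6:
  Lat: 44.65′ = 0.744167°; total 17.7441667
  N ⇒ keep positive
  Lon: 0 + 17.7/60 = 0.2950000
  E ⇒ keep positive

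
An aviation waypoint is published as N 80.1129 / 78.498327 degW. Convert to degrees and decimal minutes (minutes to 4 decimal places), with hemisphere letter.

Lat: fractional part 0.112900 → 6.774000 minutes
Longitude: minutes = (78.498327 − 78) × 60 = 29.899620

80° 6.7740′ N, 78° 29.8996′ W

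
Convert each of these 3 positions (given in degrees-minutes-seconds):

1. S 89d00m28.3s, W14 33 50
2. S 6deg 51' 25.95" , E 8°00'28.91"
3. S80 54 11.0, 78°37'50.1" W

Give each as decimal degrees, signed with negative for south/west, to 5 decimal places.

1. -89.00786, -14.56389
2. -6.85721, 8.00803
3. -80.90306, -78.63058

Point 1:
  Lat: 89 + 0/60 + 28.3/3600 = 89.007861
  S → negative
  Lon: 33′ + 50″ = 33.83333′; 14 + 33.83333/60 = 14.563889
  hemisphere W, so the sign is −
Point 2:
  φ: 51′ + 25.95″ = 51.43250′; 6 + 51.43250/60 = 6.857208
  hemisphere S, so the sign is −
  λ: 0′ + 28.91″ = 0.48183′; 8 + 0.48183/60 = 8.008031
  E → positive
Point 3:
  Lat: 54′ + 11″ = 54.18333′; 80 + 54.18333/60 = 80.903056
  S ⇒ negate
  Lon: 78 + 37/60 + 50.1/3600 = 78.630583
  W → negative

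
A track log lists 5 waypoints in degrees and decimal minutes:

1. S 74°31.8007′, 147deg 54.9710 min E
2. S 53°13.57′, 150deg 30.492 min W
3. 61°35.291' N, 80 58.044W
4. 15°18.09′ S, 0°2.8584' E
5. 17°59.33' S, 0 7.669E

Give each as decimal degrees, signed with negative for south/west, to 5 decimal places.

1. -74.53001, 147.91618
2. -53.22617, -150.50820
3. 61.58818, -80.96740
4. -15.30150, 0.04764
5. -17.98883, 0.12782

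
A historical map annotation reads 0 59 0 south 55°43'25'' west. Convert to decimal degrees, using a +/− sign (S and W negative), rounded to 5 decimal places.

-0.98333, -55.72361

φ: 0 + 59/60 + 0/3600 = 0.983333
hemisphere S, so the sign is −
λ: 55 + 43/60 + 25/3600 = 55.723611
W ⇒ negate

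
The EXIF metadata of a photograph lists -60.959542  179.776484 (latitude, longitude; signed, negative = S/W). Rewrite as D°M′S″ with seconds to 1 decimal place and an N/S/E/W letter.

Latitude is negative → S; |value| = 60.959542
Lat: whole degrees 60; 57.57252′ → 57′ and 34.351″
λ: whole degrees 179; 46.58904′ → 46′ and 35.342″

60°57′34.4″ S, 179°46′35.3″ E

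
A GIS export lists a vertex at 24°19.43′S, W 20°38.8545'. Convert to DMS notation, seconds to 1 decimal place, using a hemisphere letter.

24°19′25.8″ S, 20°38′51.3″ W

φ: fractional minutes 0.43000 × 60 = 25.800″
Longitude: fractional minutes 0.85450 × 60 = 51.270″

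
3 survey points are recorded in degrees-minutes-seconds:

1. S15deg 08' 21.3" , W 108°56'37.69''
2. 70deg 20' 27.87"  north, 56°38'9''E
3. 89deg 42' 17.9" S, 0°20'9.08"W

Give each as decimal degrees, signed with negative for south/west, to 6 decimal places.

1. -15.139250, -108.943803
2. 70.341075, 56.635833
3. -89.704972, -0.335856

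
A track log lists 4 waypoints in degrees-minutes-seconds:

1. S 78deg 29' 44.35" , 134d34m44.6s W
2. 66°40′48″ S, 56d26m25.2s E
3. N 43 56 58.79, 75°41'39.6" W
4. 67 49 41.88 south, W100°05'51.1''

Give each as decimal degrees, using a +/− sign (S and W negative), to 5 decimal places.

1. -78.49565, -134.57906
2. -66.68000, 56.44033
3. 43.94966, -75.69433
4. -67.82830, -100.09753

Point 1:
  Latitude: 29′ + 44.35″ = 29.73917′; 78 + 29.73917/60 = 78.495653
  S → negative
  Longitude: 134 + 34/60 + 44.6/3600 = 134.579056
  W → negative
Point 2:
  Lat: 66 + 40/60 + 48/3600 = 66.680000
  S ⇒ negate
  λ: 56° + 26/60 + 25.2/3600 = 56 + 0.433333 + 0.007000 = 56.440333
  E ⇒ keep positive
Point 3:
  Latitude: 43 + 56/60 + 58.79/3600 = 43.949664
  N ⇒ keep positive
  Longitude: 75 + 41/60 + 39.6/3600 = 75.694333
  hemisphere W, so the sign is −
Point 4:
  Lat: 67° + 49/60 + 41.88/3600 = 67 + 0.816667 + 0.011633 = 67.828300
  S → negative
  Longitude: 100 + 5/60 + 51.1/3600 = 100.097528
  W ⇒ negate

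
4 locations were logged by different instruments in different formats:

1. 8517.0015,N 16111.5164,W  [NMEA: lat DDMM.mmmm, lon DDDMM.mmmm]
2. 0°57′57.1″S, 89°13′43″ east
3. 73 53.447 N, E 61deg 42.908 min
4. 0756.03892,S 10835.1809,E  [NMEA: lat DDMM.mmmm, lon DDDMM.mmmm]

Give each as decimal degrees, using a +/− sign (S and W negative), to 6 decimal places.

1. 85.283358, -161.191940
2. -0.965861, 89.228611
3. 73.890783, 61.715133
4. -7.933982, 108.586348

Point 1:
  Lat: degrees = first 2 digits = 85, minutes = 17.0015; 85 + 17.0015/60 = 85.2833583
  N → positive
  λ: split at 3 digits → 161° and 11.5164′; 161 + 11.5164/60 = 161.1919400
  hemisphere W, so the sign is −
Point 2:
  Latitude: 0° + 57/60 + 57.1/3600 = 0 + 0.950000 + 0.015861 = 0.9658611
  S → negative
  Longitude: 13′ + 43″ = 13.71667′; 89 + 13.71667/60 = 89.2286111
  E ⇒ keep positive
Point 3:
  Lat: 53.447′ = 0.890783°; total 73.8907833
  N → positive
  Longitude: 61 + 42.908/60 = 61.7151333
  E → positive
Point 4:
  Latitude: degrees = first 2 digits = 7, minutes = 56.03892; 7 + 56.03892/60 = 7.9339820
  S ⇒ negate
  Lon: degrees = first 3 digits = 108, minutes = 35.1809; 108 + 35.1809/60 = 108.5863483
  E ⇒ keep positive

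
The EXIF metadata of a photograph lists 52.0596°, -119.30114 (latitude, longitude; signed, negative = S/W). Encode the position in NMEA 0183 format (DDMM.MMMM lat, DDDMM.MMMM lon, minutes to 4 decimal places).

5203.5760,N / 11918.0684,W

Lat: fractional part 0.059600 → 3.576000 minutes
Longitude is negative → W; |value| = 119.301140
Lon: 119° + 0.301140 × 60 = 119° 18.068400′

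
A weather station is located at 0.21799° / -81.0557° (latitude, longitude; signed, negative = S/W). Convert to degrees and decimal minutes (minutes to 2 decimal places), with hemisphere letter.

0° 13.08′ N, 81° 3.34′ W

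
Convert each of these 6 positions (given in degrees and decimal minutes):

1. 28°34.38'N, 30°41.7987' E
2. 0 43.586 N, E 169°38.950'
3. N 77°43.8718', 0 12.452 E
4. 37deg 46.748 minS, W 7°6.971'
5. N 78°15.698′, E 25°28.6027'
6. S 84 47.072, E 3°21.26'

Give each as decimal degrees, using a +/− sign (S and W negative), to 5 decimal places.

1. 28.57300, 30.69665
2. 0.72643, 169.64917
3. 77.73120, 0.20753
4. -37.77913, -7.11618
5. 78.26163, 25.47671
6. -84.78453, 3.35433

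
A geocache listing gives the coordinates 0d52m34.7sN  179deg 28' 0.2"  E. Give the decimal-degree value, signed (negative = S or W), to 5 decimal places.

Lat: 0° + 52/60 + 34.7/3600 = 0 + 0.866667 + 0.009639 = 0.876306
N → positive
Longitude: 179° + 28/60 + 0.2/3600 = 179 + 0.466667 + 0.000056 = 179.466722
E ⇒ keep positive

0.87631, 179.46672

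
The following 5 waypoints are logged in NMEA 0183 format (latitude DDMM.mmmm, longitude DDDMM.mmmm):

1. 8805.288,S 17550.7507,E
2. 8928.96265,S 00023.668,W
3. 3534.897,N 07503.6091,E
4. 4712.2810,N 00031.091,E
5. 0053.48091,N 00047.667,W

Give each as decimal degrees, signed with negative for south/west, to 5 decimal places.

1. -88.08813, 175.84585
2. -89.48271, -0.39447
3. 35.58162, 75.06015
4. 47.20468, 0.51818
5. 0.89135, -0.79445

Point 1:
  φ: split at 2 digits → 88° and 5.288′; 88 + 5.288/60 = 88.088133
  hemisphere S, so the sign is −
  Longitude: split at 3 digits → 175° and 50.7507′; 175 + 50.7507/60 = 175.845845
  E ⇒ keep positive
Point 2:
  φ: split at 2 digits → 89° and 28.96265′; 89 + 28.96265/60 = 89.482711
  S → negative
  λ: split at 3 digits → 000° and 23.668′; 0 + 23.668/60 = 0.394467
  hemisphere W, so the sign is −
Point 3:
  Lat: degrees = first 2 digits = 35, minutes = 34.897; 35 + 34.897/60 = 35.581617
  N → positive
  Longitude: split at 3 digits → 075° and 3.6091′; 75 + 3.6091/60 = 75.060152
  E ⇒ keep positive
Point 4:
  Latitude: degrees = first 2 digits = 47, minutes = 12.281; 47 + 12.281/60 = 47.204683
  N → positive
  Lon: degrees = first 3 digits = 0, minutes = 31.091; 0 + 31.091/60 = 0.518183
  E → positive
Point 5:
  Lat: degrees = first 2 digits = 0, minutes = 53.48091; 0 + 53.48091/60 = 0.891349
  N ⇒ keep positive
  λ: degrees = first 3 digits = 0, minutes = 47.667; 0 + 47.667/60 = 0.794450
  hemisphere W, so the sign is −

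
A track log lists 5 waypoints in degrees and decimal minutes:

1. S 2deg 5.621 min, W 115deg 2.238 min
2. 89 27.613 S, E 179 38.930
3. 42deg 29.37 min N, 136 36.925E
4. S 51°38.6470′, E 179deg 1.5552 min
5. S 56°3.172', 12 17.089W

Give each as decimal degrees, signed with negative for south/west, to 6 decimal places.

Point 1:
  Latitude: 2 + 5.621/60 = 2.0936833
  S → negative
  Longitude: 115 + 2.238/60 = 115.0373000
  W ⇒ negate
Point 2:
  Lat: 27.613′ = 0.460217°; total 89.4602167
  hemisphere S, so the sign is −
  λ: 179 + 38.93/60 = 179.6488333
  E → positive
Point 3:
  Latitude: 42 + 29.37/60 = 42.4895000
  N → positive
  Longitude: 36.925′ = 0.615417°; total 136.6154167
  E ⇒ keep positive
Point 4:
  φ: 38.647′ = 0.644117°; total 51.6441167
  S → negative
  Longitude: 179 + 1.5552/60 = 179.0259200
  E ⇒ keep positive
Point 5:
  Latitude: 56 + 3.172/60 = 56.0528667
  S ⇒ negate
  Lon: 17.089′ = 0.284817°; total 12.2848167
  W ⇒ negate

1. -2.093683, -115.037300
2. -89.460217, 179.648833
3. 42.489500, 136.615417
4. -51.644117, 179.025920
5. -56.052867, -12.284817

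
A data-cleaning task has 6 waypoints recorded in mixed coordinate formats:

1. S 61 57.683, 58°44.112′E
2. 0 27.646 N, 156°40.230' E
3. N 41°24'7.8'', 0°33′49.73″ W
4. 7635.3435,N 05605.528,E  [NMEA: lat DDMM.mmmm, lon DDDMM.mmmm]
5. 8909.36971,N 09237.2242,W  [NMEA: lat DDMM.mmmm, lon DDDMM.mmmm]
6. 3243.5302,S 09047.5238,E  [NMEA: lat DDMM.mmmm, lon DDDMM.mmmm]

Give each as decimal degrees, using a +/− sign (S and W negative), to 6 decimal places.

1. -61.961383, 58.735200
2. 0.460767, 156.670500
3. 41.402167, -0.563814
4. 76.589058, 56.092133
5. 89.156162, -92.620403
6. -32.725503, 90.792063

Point 1:
  Latitude: 61 + 57.683/60 = 61.9613833
  S ⇒ negate
  Longitude: 58 + 44.112/60 = 58.7352000
  E → positive
Point 2:
  Lat: 27.646′ = 0.460767°; total 0.4607667
  N ⇒ keep positive
  Longitude: 156 + 40.23/60 = 156.6705000
  E ⇒ keep positive
Point 3:
  Latitude: 41° + 24/60 + 7.8/3600 = 41 + 0.400000 + 0.002167 = 41.4021667
  N ⇒ keep positive
  Longitude: 33′ + 49.73″ = 33.82883′; 0 + 33.82883/60 = 0.5638139
  hemisphere W, so the sign is −
Point 4:
  Latitude: degrees = first 2 digits = 76, minutes = 35.3435; 76 + 35.3435/60 = 76.5890583
  N → positive
  λ: degrees = first 3 digits = 56, minutes = 5.528; 56 + 5.528/60 = 56.0921333
  E → positive
Point 5:
  φ: split at 2 digits → 89° and 9.36971′; 89 + 9.36971/60 = 89.1561618
  N → positive
  Lon: degrees = first 3 digits = 92, minutes = 37.2242; 92 + 37.2242/60 = 92.6204033
  hemisphere W, so the sign is −
Point 6:
  Lat: split at 2 digits → 32° and 43.5302′; 32 + 43.5302/60 = 32.7255033
  S → negative
  λ: degrees = first 3 digits = 90, minutes = 47.5238; 90 + 47.5238/60 = 90.7920633
  E ⇒ keep positive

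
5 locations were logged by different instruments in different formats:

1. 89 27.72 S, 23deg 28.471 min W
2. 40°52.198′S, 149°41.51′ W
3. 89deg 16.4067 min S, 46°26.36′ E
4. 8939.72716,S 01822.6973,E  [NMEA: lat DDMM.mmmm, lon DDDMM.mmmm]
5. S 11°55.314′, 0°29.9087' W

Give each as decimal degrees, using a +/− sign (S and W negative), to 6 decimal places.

Point 1:
  Lat: 27.72′ = 0.462000°; total 89.4620000
  S → negative
  λ: 23 + 28.471/60 = 23.4745167
  W → negative
Point 2:
  Latitude: 40 + 52.198/60 = 40.8699667
  S ⇒ negate
  λ: 41.51′ = 0.691833°; total 149.6918333
  hemisphere W, so the sign is −
Point 3:
  Lat: 16.4067′ = 0.273445°; total 89.2734450
  hemisphere S, so the sign is −
  λ: 46 + 26.36/60 = 46.4393333
  E ⇒ keep positive
Point 4:
  Latitude: split at 2 digits → 89° and 39.72716′; 89 + 39.72716/60 = 89.6621193
  hemisphere S, so the sign is −
  λ: degrees = first 3 digits = 18, minutes = 22.6973; 18 + 22.6973/60 = 18.3782883
  E ⇒ keep positive
Point 5:
  φ: 55.314′ = 0.921900°; total 11.9219000
  S → negative
  Longitude: 29.9087′ = 0.498478°; total 0.4984783
  hemisphere W, so the sign is −

1. -89.462000, -23.474517
2. -40.869967, -149.691833
3. -89.273445, 46.439333
4. -89.662119, 18.378288
5. -11.921900, -0.498478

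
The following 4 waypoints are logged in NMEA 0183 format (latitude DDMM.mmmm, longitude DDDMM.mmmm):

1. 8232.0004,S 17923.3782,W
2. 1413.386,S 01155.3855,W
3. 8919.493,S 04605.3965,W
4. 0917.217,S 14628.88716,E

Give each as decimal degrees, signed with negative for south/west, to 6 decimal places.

1. -82.533340, -179.389637
2. -14.223100, -11.923092
3. -89.324883, -46.089942
4. -9.286950, 146.481453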